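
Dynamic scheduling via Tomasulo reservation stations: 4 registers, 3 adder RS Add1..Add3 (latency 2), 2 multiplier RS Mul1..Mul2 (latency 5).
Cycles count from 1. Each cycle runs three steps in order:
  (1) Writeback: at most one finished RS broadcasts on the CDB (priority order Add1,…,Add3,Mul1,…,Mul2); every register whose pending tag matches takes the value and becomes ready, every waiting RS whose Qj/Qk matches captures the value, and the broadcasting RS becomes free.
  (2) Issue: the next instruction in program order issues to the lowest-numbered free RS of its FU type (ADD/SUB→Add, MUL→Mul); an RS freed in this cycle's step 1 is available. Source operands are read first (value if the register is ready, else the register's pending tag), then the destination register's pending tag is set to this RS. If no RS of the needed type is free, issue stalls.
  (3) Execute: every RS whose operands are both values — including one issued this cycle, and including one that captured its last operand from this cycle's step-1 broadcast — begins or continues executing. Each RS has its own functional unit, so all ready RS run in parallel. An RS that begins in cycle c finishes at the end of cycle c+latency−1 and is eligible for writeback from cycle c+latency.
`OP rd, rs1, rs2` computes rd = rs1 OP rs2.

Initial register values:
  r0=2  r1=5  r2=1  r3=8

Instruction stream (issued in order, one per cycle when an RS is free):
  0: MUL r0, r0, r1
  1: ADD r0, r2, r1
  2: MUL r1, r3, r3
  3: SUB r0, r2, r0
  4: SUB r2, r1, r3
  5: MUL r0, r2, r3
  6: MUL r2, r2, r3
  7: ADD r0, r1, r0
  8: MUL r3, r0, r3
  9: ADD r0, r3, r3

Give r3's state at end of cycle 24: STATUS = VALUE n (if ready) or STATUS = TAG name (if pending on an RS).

STATUS = VALUE 4096

c1: issue MUL r0<-Mul1 | r0:Mul1,r1:5,r2:1,r3:8
c2: issue ADD r0<-Add1 | r0:Add1,r1:5,r2:1,r3:8
c3: issue MUL r1<-Mul2 | r0:Add1,r1:Mul2,r2:1,r3:8
c4: CDB Add1=6; issue SUB r0<-Add1 | r0:Add1,r1:Mul2,r2:1,r3:8
c5: issue SUB r2<-Add2 | r0:Add1,r1:Mul2,r2:Add2,r3:8
c6: CDB Add1=-5; stall | r0:-5,r1:Mul2,r2:Add2,r3:8
c7: CDB Mul1=10; issue MUL r0<-Mul1 | r0:Mul1,r1:Mul2,r2:Add2,r3:8
c8: CDB Mul2=64; issue MUL r2<-Mul2 | r0:Mul1,r1:64,r2:Mul2,r3:8
c9: issue ADD r0<-Add1 | r0:Add1,r1:64,r2:Mul2,r3:8
c10: CDB Add2=56; stall | r0:Add1,r1:64,r2:Mul2,r3:8
c11: stall | r0:Add1,r1:64,r2:Mul2,r3:8
c12: stall | r0:Add1,r1:64,r2:Mul2,r3:8
c13: stall | r0:Add1,r1:64,r2:Mul2,r3:8
c14: stall | r0:Add1,r1:64,r2:Mul2,r3:8
c15: CDB Mul1=448; issue MUL r3<-Mul1 | r0:Add1,r1:64,r2:Mul2,r3:Mul1
c16: CDB Mul2=448; issue ADD r0<-Add2 | r0:Add2,r1:64,r2:448,r3:Mul1
c17: CDB Add1=512 | r0:Add2,r1:64,r2:448,r3:Mul1
c18: - | r0:Add2,r1:64,r2:448,r3:Mul1
c19: - | r0:Add2,r1:64,r2:448,r3:Mul1
c20: - | r0:Add2,r1:64,r2:448,r3:Mul1
c21: - | r0:Add2,r1:64,r2:448,r3:Mul1
c22: CDB Mul1=4096 | r0:Add2,r1:64,r2:448,r3:4096
c23: - | r0:Add2,r1:64,r2:448,r3:4096
c24: CDB Add2=8192 | r0:8192,r1:64,r2:448,r3:4096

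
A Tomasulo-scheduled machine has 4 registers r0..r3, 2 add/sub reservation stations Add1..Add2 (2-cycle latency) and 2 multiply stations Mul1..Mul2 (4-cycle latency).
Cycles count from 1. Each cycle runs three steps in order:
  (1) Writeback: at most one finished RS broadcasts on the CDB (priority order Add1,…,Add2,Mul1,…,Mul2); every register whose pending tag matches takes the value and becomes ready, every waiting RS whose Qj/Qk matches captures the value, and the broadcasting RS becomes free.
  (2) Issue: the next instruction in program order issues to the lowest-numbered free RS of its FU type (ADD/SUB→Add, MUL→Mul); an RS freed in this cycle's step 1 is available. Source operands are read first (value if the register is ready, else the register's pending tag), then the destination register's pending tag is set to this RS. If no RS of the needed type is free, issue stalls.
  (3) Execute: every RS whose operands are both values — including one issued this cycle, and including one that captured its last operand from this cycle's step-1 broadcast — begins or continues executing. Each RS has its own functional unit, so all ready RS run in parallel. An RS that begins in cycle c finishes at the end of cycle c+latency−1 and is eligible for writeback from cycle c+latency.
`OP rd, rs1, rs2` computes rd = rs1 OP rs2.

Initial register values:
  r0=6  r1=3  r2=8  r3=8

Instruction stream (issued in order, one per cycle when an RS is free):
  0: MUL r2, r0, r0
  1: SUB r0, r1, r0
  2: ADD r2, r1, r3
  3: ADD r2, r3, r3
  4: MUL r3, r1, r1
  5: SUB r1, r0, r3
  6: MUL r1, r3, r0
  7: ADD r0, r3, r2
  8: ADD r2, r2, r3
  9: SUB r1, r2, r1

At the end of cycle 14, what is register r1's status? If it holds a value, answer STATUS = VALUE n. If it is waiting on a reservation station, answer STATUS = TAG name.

STATUS = TAG Add2

c1: issue MUL r2<-Mul1 | r0:6,r1:3,r2:Mul1,r3:8
c2: issue SUB r0<-Add1 | r0:Add1,r1:3,r2:Mul1,r3:8
c3: issue ADD r2<-Add2 | r0:Add1,r1:3,r2:Add2,r3:8
c4: CDB Add1=-3; issue ADD r2<-Add1 | r0:-3,r1:3,r2:Add1,r3:8
c5: CDB Add2=11; issue MUL r3<-Mul2 | r0:-3,r1:3,r2:Add1,r3:Mul2
c6: CDB Add1=16; issue SUB r1<-Add1 | r0:-3,r1:Add1,r2:16,r3:Mul2
c7: CDB Mul1=36; issue MUL r1<-Mul1 | r0:-3,r1:Mul1,r2:16,r3:Mul2
c8: issue ADD r0<-Add2 | r0:Add2,r1:Mul1,r2:16,r3:Mul2
c9: CDB Mul2=9; stall | r0:Add2,r1:Mul1,r2:16,r3:9
c10: stall | r0:Add2,r1:Mul1,r2:16,r3:9
c11: CDB Add1=-12; issue ADD r2<-Add1 | r0:Add2,r1:Mul1,r2:Add1,r3:9
c12: CDB Add2=25; issue SUB r1<-Add2 | r0:25,r1:Add2,r2:Add1,r3:9
c13: CDB Add1=25 | r0:25,r1:Add2,r2:25,r3:9
c14: CDB Mul1=-27 | r0:25,r1:Add2,r2:25,r3:9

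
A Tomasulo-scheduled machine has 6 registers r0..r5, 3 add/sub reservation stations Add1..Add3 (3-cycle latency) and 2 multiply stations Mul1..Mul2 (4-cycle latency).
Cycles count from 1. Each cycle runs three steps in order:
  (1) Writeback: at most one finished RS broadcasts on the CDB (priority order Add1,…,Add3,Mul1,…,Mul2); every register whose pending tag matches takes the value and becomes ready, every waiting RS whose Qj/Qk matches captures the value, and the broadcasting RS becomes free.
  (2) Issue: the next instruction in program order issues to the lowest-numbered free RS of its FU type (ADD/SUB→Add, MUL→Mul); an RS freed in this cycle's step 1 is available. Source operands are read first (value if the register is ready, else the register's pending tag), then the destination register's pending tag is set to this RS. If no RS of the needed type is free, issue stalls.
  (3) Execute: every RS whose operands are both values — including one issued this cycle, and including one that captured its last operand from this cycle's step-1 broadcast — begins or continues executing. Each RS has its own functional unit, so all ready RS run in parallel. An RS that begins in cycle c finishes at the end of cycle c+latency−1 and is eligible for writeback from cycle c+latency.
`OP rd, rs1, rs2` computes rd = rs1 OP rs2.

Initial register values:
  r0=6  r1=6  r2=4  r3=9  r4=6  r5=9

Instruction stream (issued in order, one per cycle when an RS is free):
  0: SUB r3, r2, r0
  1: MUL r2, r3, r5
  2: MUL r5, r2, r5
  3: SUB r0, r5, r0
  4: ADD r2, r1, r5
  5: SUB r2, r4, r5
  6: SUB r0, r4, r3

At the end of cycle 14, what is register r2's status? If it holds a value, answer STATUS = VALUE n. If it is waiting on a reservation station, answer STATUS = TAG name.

c1: issue SUB r3<-Add1 | r0:6,r1:6,r2:4,r3:Add1,r4:6,r5:9
c2: issue MUL r2<-Mul1 | r0:6,r1:6,r2:Mul1,r3:Add1,r4:6,r5:9
c3: issue MUL r5<-Mul2 | r0:6,r1:6,r2:Mul1,r3:Add1,r4:6,r5:Mul2
c4: CDB Add1=-2; issue SUB r0<-Add1 | r0:Add1,r1:6,r2:Mul1,r3:-2,r4:6,r5:Mul2
c5: issue ADD r2<-Add2 | r0:Add1,r1:6,r2:Add2,r3:-2,r4:6,r5:Mul2
c6: issue SUB r2<-Add3 | r0:Add1,r1:6,r2:Add3,r3:-2,r4:6,r5:Mul2
c7: stall | r0:Add1,r1:6,r2:Add3,r3:-2,r4:6,r5:Mul2
c8: CDB Mul1=-18; stall | r0:Add1,r1:6,r2:Add3,r3:-2,r4:6,r5:Mul2
c9: stall | r0:Add1,r1:6,r2:Add3,r3:-2,r4:6,r5:Mul2
c10: stall | r0:Add1,r1:6,r2:Add3,r3:-2,r4:6,r5:Mul2
c11: stall | r0:Add1,r1:6,r2:Add3,r3:-2,r4:6,r5:Mul2
c12: CDB Mul2=-162; stall | r0:Add1,r1:6,r2:Add3,r3:-2,r4:6,r5:-162
c13: stall | r0:Add1,r1:6,r2:Add3,r3:-2,r4:6,r5:-162
c14: stall | r0:Add1,r1:6,r2:Add3,r3:-2,r4:6,r5:-162

STATUS = TAG Add3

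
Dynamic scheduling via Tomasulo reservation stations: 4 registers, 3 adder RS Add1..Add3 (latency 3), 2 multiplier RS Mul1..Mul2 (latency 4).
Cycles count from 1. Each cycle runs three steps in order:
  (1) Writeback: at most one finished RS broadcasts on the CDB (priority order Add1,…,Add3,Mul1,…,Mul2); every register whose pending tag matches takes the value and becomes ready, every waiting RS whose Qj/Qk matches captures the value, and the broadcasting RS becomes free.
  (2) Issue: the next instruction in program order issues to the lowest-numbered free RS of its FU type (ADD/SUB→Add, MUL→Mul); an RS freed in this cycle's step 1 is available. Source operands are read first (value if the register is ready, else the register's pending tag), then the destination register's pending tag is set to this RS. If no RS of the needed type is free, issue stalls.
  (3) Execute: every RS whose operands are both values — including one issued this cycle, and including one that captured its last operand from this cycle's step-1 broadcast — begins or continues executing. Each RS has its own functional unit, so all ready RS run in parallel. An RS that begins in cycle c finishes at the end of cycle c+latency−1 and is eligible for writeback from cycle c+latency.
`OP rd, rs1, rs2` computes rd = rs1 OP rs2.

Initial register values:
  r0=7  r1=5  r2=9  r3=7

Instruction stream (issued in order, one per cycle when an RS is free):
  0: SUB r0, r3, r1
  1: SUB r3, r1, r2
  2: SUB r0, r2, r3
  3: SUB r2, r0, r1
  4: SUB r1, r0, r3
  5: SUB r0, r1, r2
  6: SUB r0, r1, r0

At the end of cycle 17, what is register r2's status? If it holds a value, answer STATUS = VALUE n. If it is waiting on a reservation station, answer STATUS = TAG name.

STATUS = VALUE 8

  c1: issue SUB r0<-Add1  regs: r0:Add1,r1:5,r2:9,r3:7
  c2: issue SUB r3<-Add2  regs: r0:Add1,r1:5,r2:9,r3:Add2
  c3: issue SUB r0<-Add3  regs: r0:Add3,r1:5,r2:9,r3:Add2
  c4: CDB Add1=2; issue SUB r2<-Add1  regs: r0:Add3,r1:5,r2:Add1,r3:Add2
  c5: CDB Add2=-4; issue SUB r1<-Add2  regs: r0:Add3,r1:Add2,r2:Add1,r3:-4
  c6: stall  regs: r0:Add3,r1:Add2,r2:Add1,r3:-4
  c7: stall  regs: r0:Add3,r1:Add2,r2:Add1,r3:-4
  c8: CDB Add3=13; issue SUB r0<-Add3  regs: r0:Add3,r1:Add2,r2:Add1,r3:-4
  c9: stall  regs: r0:Add3,r1:Add2,r2:Add1,r3:-4
  c10: stall  regs: r0:Add3,r1:Add2,r2:Add1,r3:-4
  c11: CDB Add1=8; issue SUB r0<-Add1  regs: r0:Add1,r1:Add2,r2:8,r3:-4
  c12: CDB Add2=17  regs: r0:Add1,r1:17,r2:8,r3:-4
  c13: -  regs: r0:Add1,r1:17,r2:8,r3:-4
  c14: -  regs: r0:Add1,r1:17,r2:8,r3:-4
  c15: CDB Add3=9  regs: r0:Add1,r1:17,r2:8,r3:-4
  c16: -  regs: r0:Add1,r1:17,r2:8,r3:-4
  c17: -  regs: r0:Add1,r1:17,r2:8,r3:-4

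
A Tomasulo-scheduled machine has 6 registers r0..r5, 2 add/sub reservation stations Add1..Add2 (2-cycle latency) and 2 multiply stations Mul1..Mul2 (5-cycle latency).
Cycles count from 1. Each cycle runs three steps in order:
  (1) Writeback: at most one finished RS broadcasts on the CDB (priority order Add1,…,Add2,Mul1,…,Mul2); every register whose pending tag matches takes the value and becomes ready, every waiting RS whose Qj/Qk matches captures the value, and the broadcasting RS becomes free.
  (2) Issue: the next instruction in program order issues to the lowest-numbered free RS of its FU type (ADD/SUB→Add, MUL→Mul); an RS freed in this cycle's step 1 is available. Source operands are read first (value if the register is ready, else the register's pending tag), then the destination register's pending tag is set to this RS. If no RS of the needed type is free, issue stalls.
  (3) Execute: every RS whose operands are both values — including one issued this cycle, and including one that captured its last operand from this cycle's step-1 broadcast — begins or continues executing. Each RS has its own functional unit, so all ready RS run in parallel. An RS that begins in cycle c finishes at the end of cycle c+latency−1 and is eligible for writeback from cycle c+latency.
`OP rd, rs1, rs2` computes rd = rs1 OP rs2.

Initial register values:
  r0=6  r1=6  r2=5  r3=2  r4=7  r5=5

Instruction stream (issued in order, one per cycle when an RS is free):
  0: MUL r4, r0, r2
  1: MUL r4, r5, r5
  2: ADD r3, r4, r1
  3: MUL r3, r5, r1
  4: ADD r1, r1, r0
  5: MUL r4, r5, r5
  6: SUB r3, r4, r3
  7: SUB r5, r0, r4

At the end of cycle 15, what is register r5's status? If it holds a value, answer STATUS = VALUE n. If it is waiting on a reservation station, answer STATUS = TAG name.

STATUS = TAG Add2

c1: issue MUL r4<-Mul1 | r0:6,r1:6,r2:5,r3:2,r4:Mul1,r5:5
c2: issue MUL r4<-Mul2 | r0:6,r1:6,r2:5,r3:2,r4:Mul2,r5:5
c3: issue ADD r3<-Add1 | r0:6,r1:6,r2:5,r3:Add1,r4:Mul2,r5:5
c4: stall | r0:6,r1:6,r2:5,r3:Add1,r4:Mul2,r5:5
c5: stall | r0:6,r1:6,r2:5,r3:Add1,r4:Mul2,r5:5
c6: CDB Mul1=30; issue MUL r3<-Mul1 | r0:6,r1:6,r2:5,r3:Mul1,r4:Mul2,r5:5
c7: CDB Mul2=25; issue ADD r1<-Add2 | r0:6,r1:Add2,r2:5,r3:Mul1,r4:25,r5:5
c8: issue MUL r4<-Mul2 | r0:6,r1:Add2,r2:5,r3:Mul1,r4:Mul2,r5:5
c9: CDB Add1=31; issue SUB r3<-Add1 | r0:6,r1:Add2,r2:5,r3:Add1,r4:Mul2,r5:5
c10: CDB Add2=12; issue SUB r5<-Add2 | r0:6,r1:12,r2:5,r3:Add1,r4:Mul2,r5:Add2
c11: CDB Mul1=30 | r0:6,r1:12,r2:5,r3:Add1,r4:Mul2,r5:Add2
c12: - | r0:6,r1:12,r2:5,r3:Add1,r4:Mul2,r5:Add2
c13: CDB Mul2=25 | r0:6,r1:12,r2:5,r3:Add1,r4:25,r5:Add2
c14: - | r0:6,r1:12,r2:5,r3:Add1,r4:25,r5:Add2
c15: CDB Add1=-5 | r0:6,r1:12,r2:5,r3:-5,r4:25,r5:Add2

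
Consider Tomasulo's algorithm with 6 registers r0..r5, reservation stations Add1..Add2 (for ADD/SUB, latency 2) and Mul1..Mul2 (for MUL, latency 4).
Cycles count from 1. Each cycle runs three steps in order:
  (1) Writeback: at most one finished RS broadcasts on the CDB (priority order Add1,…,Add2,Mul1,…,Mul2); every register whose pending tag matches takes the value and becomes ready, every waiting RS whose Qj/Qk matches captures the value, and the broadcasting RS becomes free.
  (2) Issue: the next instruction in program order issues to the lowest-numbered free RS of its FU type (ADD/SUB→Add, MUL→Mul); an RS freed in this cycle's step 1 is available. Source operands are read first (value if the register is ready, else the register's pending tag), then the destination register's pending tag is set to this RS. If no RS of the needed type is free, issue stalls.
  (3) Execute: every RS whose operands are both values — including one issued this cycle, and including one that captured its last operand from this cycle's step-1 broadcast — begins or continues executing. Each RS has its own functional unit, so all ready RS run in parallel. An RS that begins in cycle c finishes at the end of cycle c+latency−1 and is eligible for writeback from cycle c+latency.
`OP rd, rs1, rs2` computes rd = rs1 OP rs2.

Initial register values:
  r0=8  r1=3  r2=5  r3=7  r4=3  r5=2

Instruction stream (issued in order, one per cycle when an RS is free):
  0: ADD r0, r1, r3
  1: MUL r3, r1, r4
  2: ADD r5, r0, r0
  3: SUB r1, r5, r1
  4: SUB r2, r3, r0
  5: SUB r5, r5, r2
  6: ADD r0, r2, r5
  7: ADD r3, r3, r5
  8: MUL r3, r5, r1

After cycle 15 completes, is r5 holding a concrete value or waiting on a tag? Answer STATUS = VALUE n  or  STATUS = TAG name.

STATUS = VALUE 21

  c1: issue ADD r0<-Add1  regs: r0:Add1,r1:3,r2:5,r3:7,r4:3,r5:2
  c2: issue MUL r3<-Mul1  regs: r0:Add1,r1:3,r2:5,r3:Mul1,r4:3,r5:2
  c3: CDB Add1=10; issue ADD r5<-Add1  regs: r0:10,r1:3,r2:5,r3:Mul1,r4:3,r5:Add1
  c4: issue SUB r1<-Add2  regs: r0:10,r1:Add2,r2:5,r3:Mul1,r4:3,r5:Add1
  c5: CDB Add1=20; issue SUB r2<-Add1  regs: r0:10,r1:Add2,r2:Add1,r3:Mul1,r4:3,r5:20
  c6: CDB Mul1=9; stall  regs: r0:10,r1:Add2,r2:Add1,r3:9,r4:3,r5:20
  c7: CDB Add2=17; issue SUB r5<-Add2  regs: r0:10,r1:17,r2:Add1,r3:9,r4:3,r5:Add2
  c8: CDB Add1=-1; issue ADD r0<-Add1  regs: r0:Add1,r1:17,r2:-1,r3:9,r4:3,r5:Add2
  c9: stall  regs: r0:Add1,r1:17,r2:-1,r3:9,r4:3,r5:Add2
  c10: CDB Add2=21; issue ADD r3<-Add2  regs: r0:Add1,r1:17,r2:-1,r3:Add2,r4:3,r5:21
  c11: issue MUL r3<-Mul1  regs: r0:Add1,r1:17,r2:-1,r3:Mul1,r4:3,r5:21
  c12: CDB Add1=20  regs: r0:20,r1:17,r2:-1,r3:Mul1,r4:3,r5:21
  c13: CDB Add2=30  regs: r0:20,r1:17,r2:-1,r3:Mul1,r4:3,r5:21
  c14: -  regs: r0:20,r1:17,r2:-1,r3:Mul1,r4:3,r5:21
  c15: CDB Mul1=357  regs: r0:20,r1:17,r2:-1,r3:357,r4:3,r5:21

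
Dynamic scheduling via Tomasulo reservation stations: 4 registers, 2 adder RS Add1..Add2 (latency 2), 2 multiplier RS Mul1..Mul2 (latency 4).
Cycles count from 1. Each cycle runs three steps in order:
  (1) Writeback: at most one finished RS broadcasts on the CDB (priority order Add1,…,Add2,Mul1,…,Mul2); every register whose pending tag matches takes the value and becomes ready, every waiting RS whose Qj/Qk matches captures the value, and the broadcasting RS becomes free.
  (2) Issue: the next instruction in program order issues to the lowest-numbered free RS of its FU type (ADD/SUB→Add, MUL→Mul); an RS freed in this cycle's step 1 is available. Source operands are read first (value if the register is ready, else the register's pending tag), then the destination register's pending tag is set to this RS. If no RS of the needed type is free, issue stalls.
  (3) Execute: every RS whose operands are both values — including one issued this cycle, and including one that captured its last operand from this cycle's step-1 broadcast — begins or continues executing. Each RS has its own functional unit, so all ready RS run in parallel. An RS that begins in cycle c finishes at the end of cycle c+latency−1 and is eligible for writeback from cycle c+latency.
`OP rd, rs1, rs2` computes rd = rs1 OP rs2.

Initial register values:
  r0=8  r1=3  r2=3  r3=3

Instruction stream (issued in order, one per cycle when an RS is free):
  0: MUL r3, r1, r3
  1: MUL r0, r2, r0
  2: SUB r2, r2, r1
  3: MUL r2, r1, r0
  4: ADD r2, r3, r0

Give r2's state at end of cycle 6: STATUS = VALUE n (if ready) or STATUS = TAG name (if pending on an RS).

c1: issue MUL r3<-Mul1 | r0:8,r1:3,r2:3,r3:Mul1
c2: issue MUL r0<-Mul2 | r0:Mul2,r1:3,r2:3,r3:Mul1
c3: issue SUB r2<-Add1 | r0:Mul2,r1:3,r2:Add1,r3:Mul1
c4: stall | r0:Mul2,r1:3,r2:Add1,r3:Mul1
c5: CDB Add1=0; stall | r0:Mul2,r1:3,r2:0,r3:Mul1
c6: CDB Mul1=9; issue MUL r2<-Mul1 | r0:Mul2,r1:3,r2:Mul1,r3:9

STATUS = TAG Mul1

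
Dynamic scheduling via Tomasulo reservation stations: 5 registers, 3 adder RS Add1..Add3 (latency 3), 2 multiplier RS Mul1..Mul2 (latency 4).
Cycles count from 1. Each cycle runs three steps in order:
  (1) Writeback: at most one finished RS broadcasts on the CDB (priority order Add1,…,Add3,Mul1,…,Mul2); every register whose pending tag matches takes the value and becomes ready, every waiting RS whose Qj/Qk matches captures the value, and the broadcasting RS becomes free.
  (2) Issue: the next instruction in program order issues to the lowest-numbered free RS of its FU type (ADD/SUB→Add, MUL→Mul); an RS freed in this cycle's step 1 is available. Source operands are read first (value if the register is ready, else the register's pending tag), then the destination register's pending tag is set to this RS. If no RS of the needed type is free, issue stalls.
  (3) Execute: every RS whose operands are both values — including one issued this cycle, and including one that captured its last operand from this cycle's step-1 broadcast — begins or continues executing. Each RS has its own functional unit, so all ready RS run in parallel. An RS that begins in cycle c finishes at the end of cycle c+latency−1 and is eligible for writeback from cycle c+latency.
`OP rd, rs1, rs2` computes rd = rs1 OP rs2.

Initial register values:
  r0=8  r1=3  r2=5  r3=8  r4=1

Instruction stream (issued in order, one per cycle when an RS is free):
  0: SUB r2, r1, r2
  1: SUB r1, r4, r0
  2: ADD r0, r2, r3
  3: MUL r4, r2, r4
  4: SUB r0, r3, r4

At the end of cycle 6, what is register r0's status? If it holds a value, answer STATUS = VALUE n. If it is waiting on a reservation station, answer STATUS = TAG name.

STATUS = TAG Add1

  c1: issue SUB r2<-Add1  regs: r0:8,r1:3,r2:Add1,r3:8,r4:1
  c2: issue SUB r1<-Add2  regs: r0:8,r1:Add2,r2:Add1,r3:8,r4:1
  c3: issue ADD r0<-Add3  regs: r0:Add3,r1:Add2,r2:Add1,r3:8,r4:1
  c4: CDB Add1=-2; issue MUL r4<-Mul1  regs: r0:Add3,r1:Add2,r2:-2,r3:8,r4:Mul1
  c5: CDB Add2=-7; issue SUB r0<-Add1  regs: r0:Add1,r1:-7,r2:-2,r3:8,r4:Mul1
  c6: -  regs: r0:Add1,r1:-7,r2:-2,r3:8,r4:Mul1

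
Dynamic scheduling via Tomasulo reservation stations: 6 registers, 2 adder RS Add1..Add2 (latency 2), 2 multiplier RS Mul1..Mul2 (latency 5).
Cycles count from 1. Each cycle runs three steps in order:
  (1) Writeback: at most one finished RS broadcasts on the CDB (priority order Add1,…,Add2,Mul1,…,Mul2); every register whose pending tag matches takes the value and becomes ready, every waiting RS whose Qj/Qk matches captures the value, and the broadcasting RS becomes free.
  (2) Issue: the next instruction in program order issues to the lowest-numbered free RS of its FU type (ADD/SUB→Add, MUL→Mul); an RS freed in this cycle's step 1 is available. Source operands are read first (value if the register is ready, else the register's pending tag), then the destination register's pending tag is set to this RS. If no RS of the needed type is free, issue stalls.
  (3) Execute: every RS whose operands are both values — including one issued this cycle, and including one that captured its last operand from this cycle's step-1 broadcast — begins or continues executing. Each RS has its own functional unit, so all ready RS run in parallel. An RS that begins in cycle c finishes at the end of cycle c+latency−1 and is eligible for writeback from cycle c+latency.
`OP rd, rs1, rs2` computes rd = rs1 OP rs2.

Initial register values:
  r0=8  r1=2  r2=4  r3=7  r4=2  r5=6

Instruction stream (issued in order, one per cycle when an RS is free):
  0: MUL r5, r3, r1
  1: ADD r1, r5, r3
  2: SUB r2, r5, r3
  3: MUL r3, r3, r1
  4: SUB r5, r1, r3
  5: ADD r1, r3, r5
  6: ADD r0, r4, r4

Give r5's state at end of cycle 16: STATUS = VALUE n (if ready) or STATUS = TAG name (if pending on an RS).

STATUS = VALUE -126

c1: issue MUL r5<-Mul1 | r0:8,r1:2,r2:4,r3:7,r4:2,r5:Mul1
c2: issue ADD r1<-Add1 | r0:8,r1:Add1,r2:4,r3:7,r4:2,r5:Mul1
c3: issue SUB r2<-Add2 | r0:8,r1:Add1,r2:Add2,r3:7,r4:2,r5:Mul1
c4: issue MUL r3<-Mul2 | r0:8,r1:Add1,r2:Add2,r3:Mul2,r4:2,r5:Mul1
c5: stall | r0:8,r1:Add1,r2:Add2,r3:Mul2,r4:2,r5:Mul1
c6: CDB Mul1=14; stall | r0:8,r1:Add1,r2:Add2,r3:Mul2,r4:2,r5:14
c7: stall | r0:8,r1:Add1,r2:Add2,r3:Mul2,r4:2,r5:14
c8: CDB Add1=21; issue SUB r5<-Add1 | r0:8,r1:21,r2:Add2,r3:Mul2,r4:2,r5:Add1
c9: CDB Add2=7; issue ADD r1<-Add2 | r0:8,r1:Add2,r2:7,r3:Mul2,r4:2,r5:Add1
c10: stall | r0:8,r1:Add2,r2:7,r3:Mul2,r4:2,r5:Add1
c11: stall | r0:8,r1:Add2,r2:7,r3:Mul2,r4:2,r5:Add1
c12: stall | r0:8,r1:Add2,r2:7,r3:Mul2,r4:2,r5:Add1
c13: CDB Mul2=147; stall | r0:8,r1:Add2,r2:7,r3:147,r4:2,r5:Add1
c14: stall | r0:8,r1:Add2,r2:7,r3:147,r4:2,r5:Add1
c15: CDB Add1=-126; issue ADD r0<-Add1 | r0:Add1,r1:Add2,r2:7,r3:147,r4:2,r5:-126
c16: - | r0:Add1,r1:Add2,r2:7,r3:147,r4:2,r5:-126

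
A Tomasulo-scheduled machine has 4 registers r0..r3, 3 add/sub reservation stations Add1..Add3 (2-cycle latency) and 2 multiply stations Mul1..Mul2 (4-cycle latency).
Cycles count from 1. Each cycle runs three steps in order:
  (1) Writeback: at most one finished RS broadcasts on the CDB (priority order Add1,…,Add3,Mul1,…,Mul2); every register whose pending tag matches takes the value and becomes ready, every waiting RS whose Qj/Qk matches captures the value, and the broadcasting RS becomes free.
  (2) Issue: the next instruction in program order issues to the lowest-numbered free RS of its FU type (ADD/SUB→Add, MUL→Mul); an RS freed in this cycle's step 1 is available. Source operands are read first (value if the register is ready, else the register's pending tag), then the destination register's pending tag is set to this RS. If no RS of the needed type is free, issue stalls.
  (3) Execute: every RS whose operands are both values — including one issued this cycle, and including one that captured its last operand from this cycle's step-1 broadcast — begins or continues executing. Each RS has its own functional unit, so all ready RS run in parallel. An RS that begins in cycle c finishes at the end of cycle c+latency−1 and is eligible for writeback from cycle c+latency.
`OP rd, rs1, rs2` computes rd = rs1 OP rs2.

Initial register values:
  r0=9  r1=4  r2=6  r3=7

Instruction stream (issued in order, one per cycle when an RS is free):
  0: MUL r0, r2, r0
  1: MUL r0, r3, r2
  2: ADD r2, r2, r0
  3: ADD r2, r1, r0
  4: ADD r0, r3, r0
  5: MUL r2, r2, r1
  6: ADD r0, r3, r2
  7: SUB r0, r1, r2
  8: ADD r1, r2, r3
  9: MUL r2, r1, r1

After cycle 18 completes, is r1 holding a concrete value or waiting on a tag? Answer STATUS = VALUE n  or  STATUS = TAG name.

STATUS = VALUE 191

  c1: issue MUL r0<-Mul1  regs: r0:Mul1,r1:4,r2:6,r3:7
  c2: issue MUL r0<-Mul2  regs: r0:Mul2,r1:4,r2:6,r3:7
  c3: issue ADD r2<-Add1  regs: r0:Mul2,r1:4,r2:Add1,r3:7
  c4: issue ADD r2<-Add2  regs: r0:Mul2,r1:4,r2:Add2,r3:7
  c5: CDB Mul1=54; issue ADD r0<-Add3  regs: r0:Add3,r1:4,r2:Add2,r3:7
  c6: CDB Mul2=42; issue MUL r2<-Mul1  regs: r0:Add3,r1:4,r2:Mul1,r3:7
  c7: stall  regs: r0:Add3,r1:4,r2:Mul1,r3:7
  c8: CDB Add1=48; issue ADD r0<-Add1  regs: r0:Add1,r1:4,r2:Mul1,r3:7
  c9: CDB Add2=46; issue SUB r0<-Add2  regs: r0:Add2,r1:4,r2:Mul1,r3:7
  c10: CDB Add3=49; issue ADD r1<-Add3  regs: r0:Add2,r1:Add3,r2:Mul1,r3:7
  c11: issue MUL r2<-Mul2  regs: r0:Add2,r1:Add3,r2:Mul2,r3:7
  c12: -  regs: r0:Add2,r1:Add3,r2:Mul2,r3:7
  c13: CDB Mul1=184  regs: r0:Add2,r1:Add3,r2:Mul2,r3:7
  c14: -  regs: r0:Add2,r1:Add3,r2:Mul2,r3:7
  c15: CDB Add1=191  regs: r0:Add2,r1:Add3,r2:Mul2,r3:7
  c16: CDB Add2=-180  regs: r0:-180,r1:Add3,r2:Mul2,r3:7
  c17: CDB Add3=191  regs: r0:-180,r1:191,r2:Mul2,r3:7
  c18: -  regs: r0:-180,r1:191,r2:Mul2,r3:7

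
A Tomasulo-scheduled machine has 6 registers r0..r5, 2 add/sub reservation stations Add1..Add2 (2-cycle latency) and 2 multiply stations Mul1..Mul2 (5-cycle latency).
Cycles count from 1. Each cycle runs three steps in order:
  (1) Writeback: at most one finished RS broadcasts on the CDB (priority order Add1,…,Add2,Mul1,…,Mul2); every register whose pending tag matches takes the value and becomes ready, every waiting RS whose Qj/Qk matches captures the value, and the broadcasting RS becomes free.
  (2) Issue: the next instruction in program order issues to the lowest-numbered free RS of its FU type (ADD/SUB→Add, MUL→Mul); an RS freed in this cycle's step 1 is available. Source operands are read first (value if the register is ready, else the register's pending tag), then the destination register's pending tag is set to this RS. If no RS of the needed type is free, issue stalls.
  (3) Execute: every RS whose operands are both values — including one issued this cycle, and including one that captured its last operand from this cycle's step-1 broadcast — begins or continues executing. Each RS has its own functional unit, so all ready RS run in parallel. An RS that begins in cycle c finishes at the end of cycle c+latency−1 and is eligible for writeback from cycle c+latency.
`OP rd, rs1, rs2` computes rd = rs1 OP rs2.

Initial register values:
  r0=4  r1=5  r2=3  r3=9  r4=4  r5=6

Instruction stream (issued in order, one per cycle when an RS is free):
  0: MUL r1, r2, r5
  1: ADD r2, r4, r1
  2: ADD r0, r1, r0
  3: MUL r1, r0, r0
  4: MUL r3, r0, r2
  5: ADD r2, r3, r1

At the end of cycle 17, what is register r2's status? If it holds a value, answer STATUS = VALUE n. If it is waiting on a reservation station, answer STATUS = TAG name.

  c1: issue MUL r1<-Mul1  regs: r0:4,r1:Mul1,r2:3,r3:9,r4:4,r5:6
  c2: issue ADD r2<-Add1  regs: r0:4,r1:Mul1,r2:Add1,r3:9,r4:4,r5:6
  c3: issue ADD r0<-Add2  regs: r0:Add2,r1:Mul1,r2:Add1,r3:9,r4:4,r5:6
  c4: issue MUL r1<-Mul2  regs: r0:Add2,r1:Mul2,r2:Add1,r3:9,r4:4,r5:6
  c5: stall  regs: r0:Add2,r1:Mul2,r2:Add1,r3:9,r4:4,r5:6
  c6: CDB Mul1=18; issue MUL r3<-Mul1  regs: r0:Add2,r1:Mul2,r2:Add1,r3:Mul1,r4:4,r5:6
  c7: stall  regs: r0:Add2,r1:Mul2,r2:Add1,r3:Mul1,r4:4,r5:6
  c8: CDB Add1=22; issue ADD r2<-Add1  regs: r0:Add2,r1:Mul2,r2:Add1,r3:Mul1,r4:4,r5:6
  c9: CDB Add2=22  regs: r0:22,r1:Mul2,r2:Add1,r3:Mul1,r4:4,r5:6
  c10: -  regs: r0:22,r1:Mul2,r2:Add1,r3:Mul1,r4:4,r5:6
  c11: -  regs: r0:22,r1:Mul2,r2:Add1,r3:Mul1,r4:4,r5:6
  c12: -  regs: r0:22,r1:Mul2,r2:Add1,r3:Mul1,r4:4,r5:6
  c13: -  regs: r0:22,r1:Mul2,r2:Add1,r3:Mul1,r4:4,r5:6
  c14: CDB Mul1=484  regs: r0:22,r1:Mul2,r2:Add1,r3:484,r4:4,r5:6
  c15: CDB Mul2=484  regs: r0:22,r1:484,r2:Add1,r3:484,r4:4,r5:6
  c16: -  regs: r0:22,r1:484,r2:Add1,r3:484,r4:4,r5:6
  c17: CDB Add1=968  regs: r0:22,r1:484,r2:968,r3:484,r4:4,r5:6

STATUS = VALUE 968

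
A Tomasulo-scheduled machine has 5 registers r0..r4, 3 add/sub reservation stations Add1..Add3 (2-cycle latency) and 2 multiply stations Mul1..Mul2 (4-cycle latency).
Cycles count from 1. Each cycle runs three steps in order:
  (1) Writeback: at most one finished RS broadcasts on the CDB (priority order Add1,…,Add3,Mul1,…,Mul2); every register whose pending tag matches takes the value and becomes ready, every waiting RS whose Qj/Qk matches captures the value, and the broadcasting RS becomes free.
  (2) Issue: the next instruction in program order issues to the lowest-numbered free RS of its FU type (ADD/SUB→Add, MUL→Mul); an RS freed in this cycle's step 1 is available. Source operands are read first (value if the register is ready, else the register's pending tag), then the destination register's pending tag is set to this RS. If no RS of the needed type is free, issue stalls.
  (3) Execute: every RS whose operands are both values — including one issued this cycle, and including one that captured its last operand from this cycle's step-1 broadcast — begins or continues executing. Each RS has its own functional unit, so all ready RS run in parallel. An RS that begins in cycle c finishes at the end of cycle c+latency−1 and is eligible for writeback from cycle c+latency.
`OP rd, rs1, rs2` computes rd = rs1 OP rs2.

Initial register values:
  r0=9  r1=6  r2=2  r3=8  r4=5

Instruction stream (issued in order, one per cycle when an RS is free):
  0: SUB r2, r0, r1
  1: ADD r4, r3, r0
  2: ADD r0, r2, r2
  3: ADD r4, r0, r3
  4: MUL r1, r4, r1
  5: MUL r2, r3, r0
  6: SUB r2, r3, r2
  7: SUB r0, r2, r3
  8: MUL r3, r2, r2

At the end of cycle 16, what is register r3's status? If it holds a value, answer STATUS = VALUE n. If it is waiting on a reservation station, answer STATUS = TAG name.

c1: issue SUB r2<-Add1 | r0:9,r1:6,r2:Add1,r3:8,r4:5
c2: issue ADD r4<-Add2 | r0:9,r1:6,r2:Add1,r3:8,r4:Add2
c3: CDB Add1=3; issue ADD r0<-Add1 | r0:Add1,r1:6,r2:3,r3:8,r4:Add2
c4: CDB Add2=17; issue ADD r4<-Add2 | r0:Add1,r1:6,r2:3,r3:8,r4:Add2
c5: CDB Add1=6; issue MUL r1<-Mul1 | r0:6,r1:Mul1,r2:3,r3:8,r4:Add2
c6: issue MUL r2<-Mul2 | r0:6,r1:Mul1,r2:Mul2,r3:8,r4:Add2
c7: CDB Add2=14; issue SUB r2<-Add1 | r0:6,r1:Mul1,r2:Add1,r3:8,r4:14
c8: issue SUB r0<-Add2 | r0:Add2,r1:Mul1,r2:Add1,r3:8,r4:14
c9: stall | r0:Add2,r1:Mul1,r2:Add1,r3:8,r4:14
c10: CDB Mul2=48; issue MUL r3<-Mul2 | r0:Add2,r1:Mul1,r2:Add1,r3:Mul2,r4:14
c11: CDB Mul1=84 | r0:Add2,r1:84,r2:Add1,r3:Mul2,r4:14
c12: CDB Add1=-40 | r0:Add2,r1:84,r2:-40,r3:Mul2,r4:14
c13: - | r0:Add2,r1:84,r2:-40,r3:Mul2,r4:14
c14: CDB Add2=-48 | r0:-48,r1:84,r2:-40,r3:Mul2,r4:14
c15: - | r0:-48,r1:84,r2:-40,r3:Mul2,r4:14
c16: CDB Mul2=1600 | r0:-48,r1:84,r2:-40,r3:1600,r4:14

STATUS = VALUE 1600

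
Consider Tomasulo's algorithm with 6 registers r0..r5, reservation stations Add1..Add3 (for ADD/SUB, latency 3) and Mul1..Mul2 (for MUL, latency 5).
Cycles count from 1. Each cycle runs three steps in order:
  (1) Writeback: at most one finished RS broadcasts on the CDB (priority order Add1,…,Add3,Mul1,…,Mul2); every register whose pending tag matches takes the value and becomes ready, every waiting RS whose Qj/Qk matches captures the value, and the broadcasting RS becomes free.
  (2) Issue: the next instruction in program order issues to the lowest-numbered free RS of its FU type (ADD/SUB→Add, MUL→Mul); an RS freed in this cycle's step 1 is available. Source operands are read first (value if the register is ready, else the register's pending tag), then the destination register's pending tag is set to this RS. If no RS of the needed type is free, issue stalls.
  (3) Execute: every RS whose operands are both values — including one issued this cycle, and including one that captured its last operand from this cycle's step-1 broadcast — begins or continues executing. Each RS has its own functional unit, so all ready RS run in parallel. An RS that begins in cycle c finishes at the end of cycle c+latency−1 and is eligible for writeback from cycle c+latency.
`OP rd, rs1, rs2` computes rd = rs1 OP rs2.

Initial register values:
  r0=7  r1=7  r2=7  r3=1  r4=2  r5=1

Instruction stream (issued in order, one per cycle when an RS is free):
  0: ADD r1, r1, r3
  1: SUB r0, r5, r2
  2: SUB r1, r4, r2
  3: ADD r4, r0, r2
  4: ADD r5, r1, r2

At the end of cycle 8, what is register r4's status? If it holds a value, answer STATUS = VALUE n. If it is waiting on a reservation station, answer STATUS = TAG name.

STATUS = VALUE 1

  c1: issue ADD r1<-Add1  regs: r0:7,r1:Add1,r2:7,r3:1,r4:2,r5:1
  c2: issue SUB r0<-Add2  regs: r0:Add2,r1:Add1,r2:7,r3:1,r4:2,r5:1
  c3: issue SUB r1<-Add3  regs: r0:Add2,r1:Add3,r2:7,r3:1,r4:2,r5:1
  c4: CDB Add1=8; issue ADD r4<-Add1  regs: r0:Add2,r1:Add3,r2:7,r3:1,r4:Add1,r5:1
  c5: CDB Add2=-6; issue ADD r5<-Add2  regs: r0:-6,r1:Add3,r2:7,r3:1,r4:Add1,r5:Add2
  c6: CDB Add3=-5  regs: r0:-6,r1:-5,r2:7,r3:1,r4:Add1,r5:Add2
  c7: -  regs: r0:-6,r1:-5,r2:7,r3:1,r4:Add1,r5:Add2
  c8: CDB Add1=1  regs: r0:-6,r1:-5,r2:7,r3:1,r4:1,r5:Add2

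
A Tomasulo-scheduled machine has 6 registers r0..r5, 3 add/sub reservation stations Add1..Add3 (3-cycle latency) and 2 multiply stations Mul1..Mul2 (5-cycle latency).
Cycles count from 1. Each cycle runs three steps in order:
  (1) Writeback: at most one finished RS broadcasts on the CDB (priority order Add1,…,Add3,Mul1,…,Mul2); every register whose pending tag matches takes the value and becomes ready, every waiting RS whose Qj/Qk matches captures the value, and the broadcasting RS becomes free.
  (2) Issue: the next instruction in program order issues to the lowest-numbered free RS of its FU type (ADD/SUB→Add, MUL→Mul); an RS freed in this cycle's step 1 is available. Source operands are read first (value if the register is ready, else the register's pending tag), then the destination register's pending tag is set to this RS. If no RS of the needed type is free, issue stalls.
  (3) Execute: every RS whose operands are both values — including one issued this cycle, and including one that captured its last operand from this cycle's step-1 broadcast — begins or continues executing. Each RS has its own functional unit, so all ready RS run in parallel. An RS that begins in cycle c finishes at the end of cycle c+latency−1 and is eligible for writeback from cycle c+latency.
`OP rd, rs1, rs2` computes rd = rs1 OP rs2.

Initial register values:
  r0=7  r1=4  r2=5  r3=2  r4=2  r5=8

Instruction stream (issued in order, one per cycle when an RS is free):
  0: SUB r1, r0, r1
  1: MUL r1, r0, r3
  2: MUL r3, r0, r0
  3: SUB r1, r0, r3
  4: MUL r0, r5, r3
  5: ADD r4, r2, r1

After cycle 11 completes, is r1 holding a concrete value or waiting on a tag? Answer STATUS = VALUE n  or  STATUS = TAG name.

c1: issue SUB r1<-Add1 | r0:7,r1:Add1,r2:5,r3:2,r4:2,r5:8
c2: issue MUL r1<-Mul1 | r0:7,r1:Mul1,r2:5,r3:2,r4:2,r5:8
c3: issue MUL r3<-Mul2 | r0:7,r1:Mul1,r2:5,r3:Mul2,r4:2,r5:8
c4: CDB Add1=3; issue SUB r1<-Add1 | r0:7,r1:Add1,r2:5,r3:Mul2,r4:2,r5:8
c5: stall | r0:7,r1:Add1,r2:5,r3:Mul2,r4:2,r5:8
c6: stall | r0:7,r1:Add1,r2:5,r3:Mul2,r4:2,r5:8
c7: CDB Mul1=14; issue MUL r0<-Mul1 | r0:Mul1,r1:Add1,r2:5,r3:Mul2,r4:2,r5:8
c8: CDB Mul2=49; issue ADD r4<-Add2 | r0:Mul1,r1:Add1,r2:5,r3:49,r4:Add2,r5:8
c9: - | r0:Mul1,r1:Add1,r2:5,r3:49,r4:Add2,r5:8
c10: - | r0:Mul1,r1:Add1,r2:5,r3:49,r4:Add2,r5:8
c11: CDB Add1=-42 | r0:Mul1,r1:-42,r2:5,r3:49,r4:Add2,r5:8

STATUS = VALUE -42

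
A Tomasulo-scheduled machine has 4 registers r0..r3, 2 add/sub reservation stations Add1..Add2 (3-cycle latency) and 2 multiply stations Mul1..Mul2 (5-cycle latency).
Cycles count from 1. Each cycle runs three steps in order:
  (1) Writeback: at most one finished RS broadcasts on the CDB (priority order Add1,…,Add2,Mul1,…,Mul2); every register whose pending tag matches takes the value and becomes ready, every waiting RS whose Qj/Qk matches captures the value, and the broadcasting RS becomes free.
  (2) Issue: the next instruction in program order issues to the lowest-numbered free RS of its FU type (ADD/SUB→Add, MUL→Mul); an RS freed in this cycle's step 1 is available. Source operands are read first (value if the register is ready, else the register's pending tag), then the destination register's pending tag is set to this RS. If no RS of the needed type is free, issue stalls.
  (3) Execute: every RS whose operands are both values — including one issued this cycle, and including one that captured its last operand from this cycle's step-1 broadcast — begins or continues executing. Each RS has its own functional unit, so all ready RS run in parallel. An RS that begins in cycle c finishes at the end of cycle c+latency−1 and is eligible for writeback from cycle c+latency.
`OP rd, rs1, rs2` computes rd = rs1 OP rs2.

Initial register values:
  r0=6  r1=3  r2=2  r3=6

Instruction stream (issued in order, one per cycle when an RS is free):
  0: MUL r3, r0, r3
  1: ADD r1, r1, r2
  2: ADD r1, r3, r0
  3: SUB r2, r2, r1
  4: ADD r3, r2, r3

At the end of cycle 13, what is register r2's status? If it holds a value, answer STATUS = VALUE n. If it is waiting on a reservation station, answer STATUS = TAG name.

  c1: issue MUL r3<-Mul1  regs: r0:6,r1:3,r2:2,r3:Mul1
  c2: issue ADD r1<-Add1  regs: r0:6,r1:Add1,r2:2,r3:Mul1
  c3: issue ADD r1<-Add2  regs: r0:6,r1:Add2,r2:2,r3:Mul1
  c4: stall  regs: r0:6,r1:Add2,r2:2,r3:Mul1
  c5: CDB Add1=5; issue SUB r2<-Add1  regs: r0:6,r1:Add2,r2:Add1,r3:Mul1
  c6: CDB Mul1=36; stall  regs: r0:6,r1:Add2,r2:Add1,r3:36
  c7: stall  regs: r0:6,r1:Add2,r2:Add1,r3:36
  c8: stall  regs: r0:6,r1:Add2,r2:Add1,r3:36
  c9: CDB Add2=42; issue ADD r3<-Add2  regs: r0:6,r1:42,r2:Add1,r3:Add2
  c10: -  regs: r0:6,r1:42,r2:Add1,r3:Add2
  c11: -  regs: r0:6,r1:42,r2:Add1,r3:Add2
  c12: CDB Add1=-40  regs: r0:6,r1:42,r2:-40,r3:Add2
  c13: -  regs: r0:6,r1:42,r2:-40,r3:Add2

STATUS = VALUE -40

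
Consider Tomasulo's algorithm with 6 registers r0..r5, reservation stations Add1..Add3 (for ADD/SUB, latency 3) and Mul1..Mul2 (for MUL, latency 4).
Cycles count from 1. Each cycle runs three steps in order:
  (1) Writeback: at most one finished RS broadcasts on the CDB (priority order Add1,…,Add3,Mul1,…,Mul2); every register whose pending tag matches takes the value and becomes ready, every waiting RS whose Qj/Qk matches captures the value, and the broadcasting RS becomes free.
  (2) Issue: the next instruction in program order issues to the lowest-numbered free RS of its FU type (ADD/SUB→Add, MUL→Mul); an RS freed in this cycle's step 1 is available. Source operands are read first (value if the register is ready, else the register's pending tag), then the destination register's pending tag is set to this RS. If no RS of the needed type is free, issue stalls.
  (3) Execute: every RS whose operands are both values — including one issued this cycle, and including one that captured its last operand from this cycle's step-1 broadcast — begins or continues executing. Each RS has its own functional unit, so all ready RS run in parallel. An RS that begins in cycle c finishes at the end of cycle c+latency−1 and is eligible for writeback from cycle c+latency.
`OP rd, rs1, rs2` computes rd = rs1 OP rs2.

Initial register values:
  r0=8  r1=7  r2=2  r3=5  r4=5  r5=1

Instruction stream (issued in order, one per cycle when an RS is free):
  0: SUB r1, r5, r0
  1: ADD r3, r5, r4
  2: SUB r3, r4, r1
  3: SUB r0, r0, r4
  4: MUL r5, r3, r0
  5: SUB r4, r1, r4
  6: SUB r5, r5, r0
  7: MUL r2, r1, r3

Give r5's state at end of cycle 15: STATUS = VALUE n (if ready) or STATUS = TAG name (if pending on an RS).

cycle 1: issue SUB r1<-Add1 // r0:8,r1:Add1,r2:2,r3:5,r4:5,r5:1
cycle 2: issue ADD r3<-Add2 // r0:8,r1:Add1,r2:2,r3:Add2,r4:5,r5:1
cycle 3: issue SUB r3<-Add3 // r0:8,r1:Add1,r2:2,r3:Add3,r4:5,r5:1
cycle 4: CDB Add1=-7; issue SUB r0<-Add1 // r0:Add1,r1:-7,r2:2,r3:Add3,r4:5,r5:1
cycle 5: CDB Add2=6; issue MUL r5<-Mul1 // r0:Add1,r1:-7,r2:2,r3:Add3,r4:5,r5:Mul1
cycle 6: issue SUB r4<-Add2 // r0:Add1,r1:-7,r2:2,r3:Add3,r4:Add2,r5:Mul1
cycle 7: CDB Add1=3; issue SUB r5<-Add1 // r0:3,r1:-7,r2:2,r3:Add3,r4:Add2,r5:Add1
cycle 8: CDB Add3=12; issue MUL r2<-Mul2 // r0:3,r1:-7,r2:Mul2,r3:12,r4:Add2,r5:Add1
cycle 9: CDB Add2=-12 // r0:3,r1:-7,r2:Mul2,r3:12,r4:-12,r5:Add1
cycle 10: - // r0:3,r1:-7,r2:Mul2,r3:12,r4:-12,r5:Add1
cycle 11: - // r0:3,r1:-7,r2:Mul2,r3:12,r4:-12,r5:Add1
cycle 12: CDB Mul1=36 // r0:3,r1:-7,r2:Mul2,r3:12,r4:-12,r5:Add1
cycle 13: CDB Mul2=-84 // r0:3,r1:-7,r2:-84,r3:12,r4:-12,r5:Add1
cycle 14: - // r0:3,r1:-7,r2:-84,r3:12,r4:-12,r5:Add1
cycle 15: CDB Add1=33 // r0:3,r1:-7,r2:-84,r3:12,r4:-12,r5:33

STATUS = VALUE 33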